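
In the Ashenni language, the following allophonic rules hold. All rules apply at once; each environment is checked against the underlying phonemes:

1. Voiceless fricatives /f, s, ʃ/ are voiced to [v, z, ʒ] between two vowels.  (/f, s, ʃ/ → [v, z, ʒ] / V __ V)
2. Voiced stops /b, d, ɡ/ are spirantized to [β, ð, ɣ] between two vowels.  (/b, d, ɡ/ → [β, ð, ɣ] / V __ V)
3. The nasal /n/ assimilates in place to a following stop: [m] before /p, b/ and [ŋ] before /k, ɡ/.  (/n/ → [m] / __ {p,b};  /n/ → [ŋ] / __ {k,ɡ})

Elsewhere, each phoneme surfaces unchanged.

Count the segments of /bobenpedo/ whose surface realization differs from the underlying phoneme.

Segments that undergo a rule: /b/ → [β] (rule 2); /n/ → [m] (rule 3); /d/ → [ð] (rule 2).
All other segments surface unchanged.

3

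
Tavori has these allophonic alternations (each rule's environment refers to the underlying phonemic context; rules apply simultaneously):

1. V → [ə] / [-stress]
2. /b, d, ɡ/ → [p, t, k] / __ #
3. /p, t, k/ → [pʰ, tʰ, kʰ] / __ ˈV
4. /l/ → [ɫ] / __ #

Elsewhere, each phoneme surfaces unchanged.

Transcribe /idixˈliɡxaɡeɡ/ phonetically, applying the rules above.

[ədəxˈliɡxəɡək]

/i/ — word-initial, in an unstressed syllable — surfaces as [ə] (rule 1).
/d/ (between /i/ and /i/) is in the target of rule 2 but the environment (word-finally) is not met → [d].
/i/ (between /d/ and /x/) occurs in an unstressed syllable → [ə] by rule 1.
/x/ stays [x].
/l/ (between /x/ and /i/): rule 4 targets it, but not word-finally → unchanged [l].
/i/ (between /l/ and /ɡ/) fails the environment for rule 1, so it stays [i].
/ɡ/ (between /i/ and /x/) is in the target of rule 2 but the environment (word-finally) is not met → [ɡ].
/x/ stays [x].
Rule 1 applies to /a/ (between /x/ and /ɡ/: in an unstressed syllable) → [ə].
/ɡ/ (between /a/ and /e/): rule 2 targets it, but not word-finally → unchanged [ɡ].
Rule 1 applies to /e/ (between /ɡ/ and /ɡ/: in an unstressed syllable) → [ə].
/ɡ/ meets the environment for rule 2 (word-finally) → [k].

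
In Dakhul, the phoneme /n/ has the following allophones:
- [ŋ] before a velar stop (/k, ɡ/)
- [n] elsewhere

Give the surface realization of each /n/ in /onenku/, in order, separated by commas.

[n], [ŋ]

Occurrence 1 (position 2): no conditioning environment matches → elsewhere allophone [n].
Occurrence 2 (position 4): before a velar stop → [ŋ].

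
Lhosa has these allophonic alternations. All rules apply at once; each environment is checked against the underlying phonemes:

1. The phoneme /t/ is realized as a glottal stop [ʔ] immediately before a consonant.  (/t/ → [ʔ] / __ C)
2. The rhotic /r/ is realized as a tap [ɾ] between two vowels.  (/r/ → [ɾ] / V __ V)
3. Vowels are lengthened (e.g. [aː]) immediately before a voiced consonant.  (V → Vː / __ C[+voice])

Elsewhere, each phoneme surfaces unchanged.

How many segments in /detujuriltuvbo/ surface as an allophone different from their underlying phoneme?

Segments that undergo a rule: /u/ → [uː] (rule 3); /u/ → [uː] (rule 3); /r/ → [ɾ] (rule 2); /i/ → [iː] (rule 3); /u/ → [uː] (rule 3).
All other segments surface unchanged.

5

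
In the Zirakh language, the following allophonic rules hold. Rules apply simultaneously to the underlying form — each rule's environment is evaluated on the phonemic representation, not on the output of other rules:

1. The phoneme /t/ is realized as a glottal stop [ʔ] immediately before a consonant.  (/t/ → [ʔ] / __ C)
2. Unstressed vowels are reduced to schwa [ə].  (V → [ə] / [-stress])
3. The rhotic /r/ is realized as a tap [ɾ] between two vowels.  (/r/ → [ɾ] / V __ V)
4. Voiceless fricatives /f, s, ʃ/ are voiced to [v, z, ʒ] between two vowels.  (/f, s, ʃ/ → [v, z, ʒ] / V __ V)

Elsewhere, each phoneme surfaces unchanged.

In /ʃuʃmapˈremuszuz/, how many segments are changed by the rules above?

4

Segments that undergo a rule: /u/ → [ə] (rule 2); /a/ → [ə] (rule 2); /u/ → [ə] (rule 2); /u/ → [ə] (rule 2).
All other segments surface unchanged.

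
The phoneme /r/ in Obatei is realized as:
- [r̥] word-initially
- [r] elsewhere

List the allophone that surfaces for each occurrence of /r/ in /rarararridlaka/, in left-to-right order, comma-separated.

[r̥], [r], [r], [r], [r]

Occurrence 1 (position 1): word-initially → [r̥].
Occurrence 2 (position 3): no conditioning environment matches → elsewhere allophone [r].
Occurrence 3 (position 5): no conditioning environment matches → elsewhere allophone [r].
Occurrence 4 (position 7): no conditioning environment matches → elsewhere allophone [r].
Occurrence 5 (position 8): no conditioning environment matches → elsewhere allophone [r].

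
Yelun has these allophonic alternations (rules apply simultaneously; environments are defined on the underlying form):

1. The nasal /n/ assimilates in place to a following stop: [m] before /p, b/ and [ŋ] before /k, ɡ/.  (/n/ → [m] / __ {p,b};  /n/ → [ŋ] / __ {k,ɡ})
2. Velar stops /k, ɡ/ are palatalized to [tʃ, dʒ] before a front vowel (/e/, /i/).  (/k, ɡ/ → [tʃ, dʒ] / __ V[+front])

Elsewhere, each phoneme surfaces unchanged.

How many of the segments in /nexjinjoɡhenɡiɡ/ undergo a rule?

Segments that undergo a rule: /n/ → [ŋ] (rule 1); /ɡ/ → [dʒ] (rule 2).
All other segments surface unchanged.

2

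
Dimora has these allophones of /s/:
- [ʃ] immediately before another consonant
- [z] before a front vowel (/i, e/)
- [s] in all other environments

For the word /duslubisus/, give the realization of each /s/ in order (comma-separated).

[ʃ], [s], [s]

Occurrence 1 (position 3): immediately before another consonant → [ʃ].
Occurrence 2 (position 8): no conditioning environment matches → elsewhere allophone [s].
Occurrence 3 (position 10): no conditioning environment matches → elsewhere allophone [s].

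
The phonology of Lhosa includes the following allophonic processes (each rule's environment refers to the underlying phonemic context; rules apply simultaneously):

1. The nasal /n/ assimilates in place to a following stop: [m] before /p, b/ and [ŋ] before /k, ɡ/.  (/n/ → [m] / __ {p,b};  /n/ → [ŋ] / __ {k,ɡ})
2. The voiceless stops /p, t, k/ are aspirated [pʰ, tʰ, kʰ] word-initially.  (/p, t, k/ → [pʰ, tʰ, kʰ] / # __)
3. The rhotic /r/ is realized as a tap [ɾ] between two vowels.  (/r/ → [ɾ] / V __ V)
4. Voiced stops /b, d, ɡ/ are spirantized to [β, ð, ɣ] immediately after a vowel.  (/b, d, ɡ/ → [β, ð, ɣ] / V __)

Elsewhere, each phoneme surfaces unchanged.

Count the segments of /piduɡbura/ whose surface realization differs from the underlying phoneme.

4

Segments that undergo a rule: /p/ → [pʰ] (rule 2); /d/ → [ð] (rule 4); /ɡ/ → [ɣ] (rule 4); /r/ → [ɾ] (rule 3).
All other segments surface unchanged.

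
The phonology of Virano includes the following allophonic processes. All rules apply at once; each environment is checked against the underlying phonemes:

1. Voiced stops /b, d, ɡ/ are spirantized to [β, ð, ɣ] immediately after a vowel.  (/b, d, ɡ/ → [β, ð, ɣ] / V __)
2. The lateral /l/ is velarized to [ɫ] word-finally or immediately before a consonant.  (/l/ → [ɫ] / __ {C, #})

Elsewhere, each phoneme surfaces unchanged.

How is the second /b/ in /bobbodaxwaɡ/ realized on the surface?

/b/ meets the environment for rule 1 (immediately after a vowel) → [β].

[β]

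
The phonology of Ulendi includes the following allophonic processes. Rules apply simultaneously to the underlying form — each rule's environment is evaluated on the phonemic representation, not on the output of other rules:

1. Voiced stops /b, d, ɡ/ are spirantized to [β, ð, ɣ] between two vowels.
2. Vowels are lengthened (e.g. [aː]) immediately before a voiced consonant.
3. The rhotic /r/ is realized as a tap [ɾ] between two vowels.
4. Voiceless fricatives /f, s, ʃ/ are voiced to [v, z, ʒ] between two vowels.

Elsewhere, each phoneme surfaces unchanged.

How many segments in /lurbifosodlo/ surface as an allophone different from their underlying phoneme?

Segments that undergo a rule: /u/ → [uː] (rule 2); /f/ → [v] (rule 4); /s/ → [z] (rule 4); /o/ → [oː] (rule 2).
All other segments surface unchanged.

4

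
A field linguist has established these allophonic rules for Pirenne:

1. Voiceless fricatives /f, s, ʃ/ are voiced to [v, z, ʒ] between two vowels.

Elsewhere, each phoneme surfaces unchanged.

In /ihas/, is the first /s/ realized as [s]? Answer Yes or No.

Yes

/s/ (word-final) fails the environment for rule 1, so it stays [s].
The actual realization is [s], which matches [s].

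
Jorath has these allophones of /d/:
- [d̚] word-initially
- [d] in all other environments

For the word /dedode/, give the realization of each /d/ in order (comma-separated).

[d̚], [d], [d]

Occurrence 1 (position 1): word-initially → [d̚].
Occurrence 2 (position 3): no conditioning environment matches → elsewhere allophone [d].
Occurrence 3 (position 5): no conditioning environment matches → elsewhere allophone [d].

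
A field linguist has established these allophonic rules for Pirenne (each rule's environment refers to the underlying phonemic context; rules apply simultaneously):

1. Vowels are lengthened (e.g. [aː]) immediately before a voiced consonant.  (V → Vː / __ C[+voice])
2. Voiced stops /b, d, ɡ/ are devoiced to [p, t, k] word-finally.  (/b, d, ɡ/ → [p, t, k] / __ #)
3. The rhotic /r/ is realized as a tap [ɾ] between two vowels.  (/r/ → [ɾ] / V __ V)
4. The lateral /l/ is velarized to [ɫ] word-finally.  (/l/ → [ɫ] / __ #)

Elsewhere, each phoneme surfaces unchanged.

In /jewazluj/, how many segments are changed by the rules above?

3

Segments that undergo a rule: /e/ → [eː] (rule 1); /a/ → [aː] (rule 1); /u/ → [uː] (rule 1).
All other segments surface unchanged.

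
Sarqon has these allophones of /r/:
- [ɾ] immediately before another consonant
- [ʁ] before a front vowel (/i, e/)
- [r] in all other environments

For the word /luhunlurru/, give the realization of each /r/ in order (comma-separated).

Occurrence 1 (position 8): immediately before another consonant → [ɾ].
Occurrence 2 (position 9): no conditioning environment matches → elsewhere allophone [r].

[ɾ], [r]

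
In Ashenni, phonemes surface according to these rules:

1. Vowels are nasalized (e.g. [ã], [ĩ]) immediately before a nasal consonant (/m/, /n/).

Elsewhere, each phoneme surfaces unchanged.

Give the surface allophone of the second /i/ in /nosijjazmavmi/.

/i/ (word-final) is in the target of rule 1 but the environment (before a nasal consonant) is not met → [i].

[i]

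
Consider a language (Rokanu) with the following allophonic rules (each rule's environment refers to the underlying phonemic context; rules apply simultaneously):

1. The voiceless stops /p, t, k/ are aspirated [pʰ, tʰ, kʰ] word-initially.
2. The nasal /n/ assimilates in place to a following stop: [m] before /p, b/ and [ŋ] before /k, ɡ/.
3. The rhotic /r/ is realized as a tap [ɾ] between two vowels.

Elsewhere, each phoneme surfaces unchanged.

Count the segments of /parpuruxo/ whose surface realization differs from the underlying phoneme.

Segments that undergo a rule: /p/ → [pʰ] (rule 1); /r/ → [ɾ] (rule 3).
All other segments surface unchanged.

2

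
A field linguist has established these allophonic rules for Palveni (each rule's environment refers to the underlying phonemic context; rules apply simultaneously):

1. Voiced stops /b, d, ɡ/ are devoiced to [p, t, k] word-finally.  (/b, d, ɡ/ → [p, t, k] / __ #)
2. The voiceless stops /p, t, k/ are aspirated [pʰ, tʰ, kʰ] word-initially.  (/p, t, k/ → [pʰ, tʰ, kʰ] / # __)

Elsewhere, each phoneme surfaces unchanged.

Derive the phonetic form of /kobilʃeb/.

/k/ — word-initial, word-initially — surfaces as [kʰ] (rule 2).
/o/ (between /k/ and /b/): no rule targets it → [o].
/b/ (between /o/ and /i/): rule 1 targets it, but not word-finally → unchanged [b].
/i/ (between /b/ and /l/): no rule targets it → [i].
/l/ (between /i/ and /ʃ/) is unaffected → [l].
/ʃ/ stays [ʃ].
/e/ (between /ʃ/ and /b/) is unaffected → [e].
/b/ (word-final) occurs word-finally → [p] by rule 1.

[kʰobilʃep]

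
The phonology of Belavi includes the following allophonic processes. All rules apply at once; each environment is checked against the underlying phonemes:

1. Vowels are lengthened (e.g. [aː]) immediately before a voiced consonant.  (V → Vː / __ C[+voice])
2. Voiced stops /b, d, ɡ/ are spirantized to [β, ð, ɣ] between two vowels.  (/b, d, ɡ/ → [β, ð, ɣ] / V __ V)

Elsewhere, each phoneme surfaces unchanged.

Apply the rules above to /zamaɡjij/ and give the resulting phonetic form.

/z/ — not in any rule's target class → [z].
Rule 1 applies to /a/ (between /z/ and /m/: before a voiced consonant) → [aː].
/m/ — not in any rule's target class → [m].
Rule 1 applies to /a/ (between /m/ and /ɡ/: before a voiced consonant) → [aː].
/ɡ/ (between /a/ and /j/) is in the target of rule 2 but the environment (between two vowels) is not met → [ɡ].
/j/ (between /ɡ/ and /i/) is unaffected → [j].
Rule 1 applies to /i/ (between /j/ and /j/: before a voiced consonant) → [iː].
/j/ (word-final) is unaffected → [j].

[zaːmaːɡjiːj]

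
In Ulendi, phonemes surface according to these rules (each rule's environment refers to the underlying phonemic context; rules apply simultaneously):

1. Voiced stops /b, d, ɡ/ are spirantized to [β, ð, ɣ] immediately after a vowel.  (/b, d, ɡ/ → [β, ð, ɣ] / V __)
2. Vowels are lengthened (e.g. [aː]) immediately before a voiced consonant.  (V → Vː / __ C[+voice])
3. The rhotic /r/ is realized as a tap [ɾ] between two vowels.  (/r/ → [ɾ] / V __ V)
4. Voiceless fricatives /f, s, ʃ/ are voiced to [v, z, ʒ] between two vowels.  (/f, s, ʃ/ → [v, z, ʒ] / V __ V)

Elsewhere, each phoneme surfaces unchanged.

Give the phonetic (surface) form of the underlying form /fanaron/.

[faːnaːɾoːn]

/f/ (word-initial) fails the environment for rule 4, so it stays [f].
/a/ (between /f/ and /n/) occurs before a voiced consonant → [aː] by rule 2.
/n/ (between /a/ and /a/) is unaffected → [n].
/a/ meets the environment for rule 2 (before a voiced consonant) → [aː].
/r/ (between /a/ and /o/): between two vowels, so rule 3 applies → [ɾ].
/o/ — between /r/ and /n/, before a voiced consonant — surfaces as [oː] (rule 2).
/n/ — not in any rule's target class → [n].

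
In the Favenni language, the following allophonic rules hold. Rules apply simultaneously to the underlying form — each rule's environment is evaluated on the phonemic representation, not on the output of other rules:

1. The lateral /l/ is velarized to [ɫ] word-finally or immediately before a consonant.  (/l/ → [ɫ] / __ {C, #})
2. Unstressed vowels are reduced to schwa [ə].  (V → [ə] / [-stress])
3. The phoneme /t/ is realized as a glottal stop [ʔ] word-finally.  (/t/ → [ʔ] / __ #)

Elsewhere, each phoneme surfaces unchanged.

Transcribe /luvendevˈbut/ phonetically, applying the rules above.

/l/ — word-initial; rule 1 does not apply here → [l].
Rule 2 applies to /u/ (between /l/ and /v/: in an unstressed syllable) → [ə].
/v/ stays [v].
/e/ (between /v/ and /n/): in an unstressed syllable, so rule 2 applies → [ə].
/n/ — not in any rule's target class → [n].
/d/ (between /n/ and /e/): no rule targets it → [d].
/e/ (between /d/ and /v/): in an unstressed syllable, so rule 2 applies → [ə].
/v/ (between /e/ and /b/): no rule targets it → [v].
/b/ (between /v/ and /u/): no rule targets it → [b].
/u/ (between /b/ and /t/): rule 2 targets it, but not in an unstressed syllable → unchanged [u].
Rule 3 applies to /t/ (word-final: word-finally) → [ʔ].

[ləvəndəvˈbuʔ]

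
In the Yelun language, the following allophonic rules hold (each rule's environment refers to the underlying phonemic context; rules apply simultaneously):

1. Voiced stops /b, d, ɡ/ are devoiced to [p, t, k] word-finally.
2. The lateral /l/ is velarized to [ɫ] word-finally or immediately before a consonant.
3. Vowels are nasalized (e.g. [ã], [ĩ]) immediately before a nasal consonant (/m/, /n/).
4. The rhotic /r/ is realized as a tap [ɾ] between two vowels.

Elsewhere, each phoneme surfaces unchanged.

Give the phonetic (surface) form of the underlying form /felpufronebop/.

/e/ (between /f/ and /l/) is in the target of rule 3 but the environment (before a nasal consonant) is not met → [e].
/l/ meets the environment for rule 2 (word-finally or immediately before a consonant) → [ɫ].
/u/ — between /p/ and /f/; rule 3 does not apply here → [u].
/r/ (between /f/ and /o/) is in the target of rule 4 but the environment (between two vowels) is not met → [r].
/o/ (between /r/ and /n/): before a nasal consonant, so rule 3 applies → [õ].
/e/ (between /n/ and /b/) fails the environment for rule 3, so it stays [e].
/b/ (between /e/ and /o/) is in the target of rule 1 but the environment (word-finally) is not met → [b].
/o/ (between /b/ and /p/) fails the environment for rule 3, so it stays [o].

[feɫpufrõnebop]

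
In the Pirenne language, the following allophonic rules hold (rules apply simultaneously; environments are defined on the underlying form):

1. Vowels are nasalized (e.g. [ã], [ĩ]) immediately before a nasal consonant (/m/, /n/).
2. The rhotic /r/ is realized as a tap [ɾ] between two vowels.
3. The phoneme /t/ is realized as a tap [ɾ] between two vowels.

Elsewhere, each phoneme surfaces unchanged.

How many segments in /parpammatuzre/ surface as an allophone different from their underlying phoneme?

Segments that undergo a rule: /a/ → [ã] (rule 1); /t/ → [ɾ] (rule 3).
All other segments surface unchanged.

2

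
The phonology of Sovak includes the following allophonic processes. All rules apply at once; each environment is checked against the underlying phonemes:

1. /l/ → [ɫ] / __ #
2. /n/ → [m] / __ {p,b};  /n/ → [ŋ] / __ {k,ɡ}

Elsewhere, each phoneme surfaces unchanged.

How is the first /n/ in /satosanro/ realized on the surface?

[n]

/n/ (between /a/ and /r/) is in the target of rule 2 but the environment (before a labial or velar stop) is not met → [n].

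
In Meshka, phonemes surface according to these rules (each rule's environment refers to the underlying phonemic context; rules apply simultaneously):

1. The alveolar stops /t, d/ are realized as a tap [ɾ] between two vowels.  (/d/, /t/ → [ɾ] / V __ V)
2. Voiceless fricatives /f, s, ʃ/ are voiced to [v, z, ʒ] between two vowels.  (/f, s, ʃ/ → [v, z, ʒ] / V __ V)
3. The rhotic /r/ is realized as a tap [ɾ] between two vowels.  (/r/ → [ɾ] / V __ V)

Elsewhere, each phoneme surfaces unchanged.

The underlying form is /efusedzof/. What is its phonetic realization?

[evuzedzof]

/f/ (between /e/ and /u/): between two vowels, so rule 2 applies → [v].
Rule 2 applies to /s/ (between /u/ and /e/: between two vowels) → [z].
/d/ — between /e/ and /z/; rule 1 does not apply here → [d].
/f/ (word-final) fails the environment for rule 2, so it stays [f].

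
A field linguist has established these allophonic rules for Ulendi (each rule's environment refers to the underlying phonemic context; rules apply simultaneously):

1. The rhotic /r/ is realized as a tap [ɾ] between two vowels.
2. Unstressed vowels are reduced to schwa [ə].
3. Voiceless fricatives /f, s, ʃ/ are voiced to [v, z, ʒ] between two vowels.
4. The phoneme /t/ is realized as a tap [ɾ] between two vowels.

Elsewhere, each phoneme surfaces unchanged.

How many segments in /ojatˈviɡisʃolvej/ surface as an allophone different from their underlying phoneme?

5

Segments that undergo a rule: /o/ → [ə] (rule 2); /a/ → [ə] (rule 2); /i/ → [ə] (rule 2); /o/ → [ə] (rule 2); /e/ → [ə] (rule 2).
All other segments surface unchanged.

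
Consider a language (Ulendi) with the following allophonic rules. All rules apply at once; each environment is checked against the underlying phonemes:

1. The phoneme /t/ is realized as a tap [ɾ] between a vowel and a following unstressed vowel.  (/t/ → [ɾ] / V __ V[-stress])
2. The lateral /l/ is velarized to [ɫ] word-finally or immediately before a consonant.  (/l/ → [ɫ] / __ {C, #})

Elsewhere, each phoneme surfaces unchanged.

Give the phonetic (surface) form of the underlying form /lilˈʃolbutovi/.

[liɫˈʃoɫbuɾovi]

/l/ (word-initial) is in the target of rule 2 but the environment (word-finally or immediately before a consonant) is not met → [l].
/i/ (between /l/ and /l/) is unaffected → [i].
/l/ (between /i/ and /ʃ/): word-finally or immediately before a consonant, so rule 2 applies → [ɫ].
/ʃ/ stays [ʃ].
/o/ (between /ʃ/ and /l/): no rule targets it → [o].
Rule 2 applies to /l/ (between /o/ and /b/: word-finally or immediately before a consonant) → [ɫ].
/b/ — not in any rule's target class → [b].
/u/ (between /b/ and /t/): no rule targets it → [u].
/t/ (between /u/ and /o/) occurs between a vowel and a following unstressed vowel → [ɾ] by rule 1.
/o/ (between /t/ and /v/) is unaffected → [o].
/v/ — not in any rule's target class → [v].
/i/ (word-final): no rule targets it → [i].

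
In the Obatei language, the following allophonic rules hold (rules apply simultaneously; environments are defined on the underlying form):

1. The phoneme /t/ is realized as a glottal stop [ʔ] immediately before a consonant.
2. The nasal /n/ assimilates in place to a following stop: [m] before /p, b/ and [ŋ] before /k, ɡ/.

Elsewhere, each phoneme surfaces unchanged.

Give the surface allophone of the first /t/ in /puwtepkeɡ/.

/t/ (between /w/ and /e/) fails the environment for rule 1, so it stays [t].

[t]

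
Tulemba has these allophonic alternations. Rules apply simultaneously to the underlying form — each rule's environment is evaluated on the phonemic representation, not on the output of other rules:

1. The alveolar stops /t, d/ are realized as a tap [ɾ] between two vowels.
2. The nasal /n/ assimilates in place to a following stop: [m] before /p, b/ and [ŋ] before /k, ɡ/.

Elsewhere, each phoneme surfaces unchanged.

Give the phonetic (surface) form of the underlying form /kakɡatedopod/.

/k/ (word-initial) is unaffected → [k].
/a/ (between /k/ and /k/): no rule targets it → [a].
/k/ — not in any rule's target class → [k].
/ɡ/ (between /k/ and /a/): no rule targets it → [ɡ].
/a/ (between /ɡ/ and /t/): no rule targets it → [a].
Rule 1 applies to /t/ (between /a/ and /e/: between two vowels) → [ɾ].
/e/ stays [e].
/d/ (between /e/ and /o/) occurs between two vowels → [ɾ] by rule 1.
/o/ — not in any rule's target class → [o].
/p/ stays [p].
/o/ — not in any rule's target class → [o].
/d/ — word-final; rule 1 does not apply here → [d].

[kakɡaɾeɾopod]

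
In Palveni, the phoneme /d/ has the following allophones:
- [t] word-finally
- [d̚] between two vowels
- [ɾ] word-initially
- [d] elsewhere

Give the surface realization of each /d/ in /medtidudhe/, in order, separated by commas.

[d], [d̚], [d]

Occurrence 1 (position 3): no conditioning environment matches → elsewhere allophone [d].
Occurrence 2 (position 6): between two vowels → [d̚].
Occurrence 3 (position 8): no conditioning environment matches → elsewhere allophone [d].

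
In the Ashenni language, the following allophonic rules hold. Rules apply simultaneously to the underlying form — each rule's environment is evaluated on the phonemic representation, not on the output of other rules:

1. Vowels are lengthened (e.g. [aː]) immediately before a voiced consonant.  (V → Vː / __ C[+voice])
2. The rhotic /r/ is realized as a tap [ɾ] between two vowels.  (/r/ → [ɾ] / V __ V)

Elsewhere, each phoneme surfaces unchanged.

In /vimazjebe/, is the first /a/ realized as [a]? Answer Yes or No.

No

/a/ (between /m/ and /z/): before a voiced consonant, so rule 1 applies → [aː].
The actual realization is [aː], not [a].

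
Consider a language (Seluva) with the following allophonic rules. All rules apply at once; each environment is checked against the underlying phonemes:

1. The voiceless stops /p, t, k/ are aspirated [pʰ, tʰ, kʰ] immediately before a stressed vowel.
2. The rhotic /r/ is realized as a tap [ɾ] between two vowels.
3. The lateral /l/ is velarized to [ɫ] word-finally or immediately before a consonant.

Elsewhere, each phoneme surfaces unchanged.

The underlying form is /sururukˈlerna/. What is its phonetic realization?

[suɾuɾukˈlerna]

/s/ stays [s].
/u/ — not in any rule's target class → [u].
/r/ (between /u/ and /u/) occurs between two vowels → [ɾ] by rule 2.
/u/ — not in any rule's target class → [u].
/r/ — between /u/ and /u/, between two vowels — surfaces as [ɾ] (rule 2).
/u/ (between /r/ and /k/) is unaffected → [u].
/k/ (between /u/ and /l/): rule 1 targets it, but not immediately before a stressed vowel → unchanged [k].
/l/ (between /k/ and /e/): rule 3 targets it, but not word-finally or immediately before a consonant → unchanged [l].
/e/ (between /l/ and /r/): no rule targets it → [e].
/r/ (between /e/ and /n/): rule 2 targets it, but not between two vowels → unchanged [r].
/n/ stays [n].
/a/ (word-final) is unaffected → [a].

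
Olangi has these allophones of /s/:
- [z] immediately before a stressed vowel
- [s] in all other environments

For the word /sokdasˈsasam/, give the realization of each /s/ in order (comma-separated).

[s], [s], [z], [s]

Occurrence 1 (position 1): no conditioning environment matches → elsewhere allophone [s].
Occurrence 2 (position 6): no conditioning environment matches → elsewhere allophone [s].
Occurrence 3 (position 7): immediately before a stressed vowel → [z].
Occurrence 4 (position 9): no conditioning environment matches → elsewhere allophone [s].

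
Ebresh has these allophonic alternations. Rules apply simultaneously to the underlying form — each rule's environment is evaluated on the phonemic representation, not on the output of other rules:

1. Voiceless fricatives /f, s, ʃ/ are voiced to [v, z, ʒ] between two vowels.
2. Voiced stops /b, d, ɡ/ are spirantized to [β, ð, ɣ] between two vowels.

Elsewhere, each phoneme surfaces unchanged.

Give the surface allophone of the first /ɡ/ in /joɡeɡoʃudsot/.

/ɡ/ (between /o/ and /e/): between two vowels, so rule 2 applies → [ɣ].

[ɣ]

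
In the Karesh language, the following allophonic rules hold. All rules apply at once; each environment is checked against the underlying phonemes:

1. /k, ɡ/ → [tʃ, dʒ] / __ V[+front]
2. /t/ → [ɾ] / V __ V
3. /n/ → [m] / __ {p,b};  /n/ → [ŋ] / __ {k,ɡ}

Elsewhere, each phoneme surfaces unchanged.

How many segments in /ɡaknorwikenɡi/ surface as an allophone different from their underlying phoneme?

Segments that undergo a rule: /k/ → [tʃ] (rule 1); /n/ → [ŋ] (rule 3); /ɡ/ → [dʒ] (rule 1).
All other segments surface unchanged.

3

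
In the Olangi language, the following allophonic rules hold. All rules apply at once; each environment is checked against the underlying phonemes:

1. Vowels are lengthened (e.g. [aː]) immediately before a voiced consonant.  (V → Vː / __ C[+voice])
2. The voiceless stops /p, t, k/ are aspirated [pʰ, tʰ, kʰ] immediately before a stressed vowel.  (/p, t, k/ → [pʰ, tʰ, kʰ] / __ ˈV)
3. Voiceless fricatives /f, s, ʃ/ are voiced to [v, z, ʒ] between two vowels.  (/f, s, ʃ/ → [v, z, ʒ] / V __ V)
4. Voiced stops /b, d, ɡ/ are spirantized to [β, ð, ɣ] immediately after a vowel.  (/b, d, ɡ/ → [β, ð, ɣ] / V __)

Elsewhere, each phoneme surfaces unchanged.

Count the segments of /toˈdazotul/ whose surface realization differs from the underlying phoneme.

Segments that undergo a rule: /o/ → [oː] (rule 1); /d/ → [ð] (rule 4); /a/ → [aː] (rule 1); /u/ → [uː] (rule 1).
All other segments surface unchanged.

4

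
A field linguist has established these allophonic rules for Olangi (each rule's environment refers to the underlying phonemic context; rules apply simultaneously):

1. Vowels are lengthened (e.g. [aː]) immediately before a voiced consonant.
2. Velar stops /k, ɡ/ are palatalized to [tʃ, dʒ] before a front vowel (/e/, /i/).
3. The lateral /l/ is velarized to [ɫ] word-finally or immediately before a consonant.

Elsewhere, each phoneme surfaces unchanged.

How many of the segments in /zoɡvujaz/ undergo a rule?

Segments that undergo a rule: /o/ → [oː] (rule 1); /u/ → [uː] (rule 1); /a/ → [aː] (rule 1).
All other segments surface unchanged.

3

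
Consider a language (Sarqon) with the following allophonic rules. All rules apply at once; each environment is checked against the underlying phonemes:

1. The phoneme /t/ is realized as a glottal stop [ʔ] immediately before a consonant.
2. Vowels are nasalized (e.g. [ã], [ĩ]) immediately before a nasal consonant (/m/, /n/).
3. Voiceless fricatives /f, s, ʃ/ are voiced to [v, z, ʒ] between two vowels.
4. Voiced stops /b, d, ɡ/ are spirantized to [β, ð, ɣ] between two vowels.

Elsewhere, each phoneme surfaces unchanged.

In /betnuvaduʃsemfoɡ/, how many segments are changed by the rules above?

Segments that undergo a rule: /t/ → [ʔ] (rule 1); /d/ → [ð] (rule 4); /e/ → [ẽ] (rule 2).
All other segments surface unchanged.

3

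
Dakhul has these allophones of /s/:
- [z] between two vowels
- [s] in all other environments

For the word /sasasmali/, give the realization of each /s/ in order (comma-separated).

Occurrence 1 (position 1): no conditioning environment matches → elsewhere allophone [s].
Occurrence 2 (position 3): between two vowels → [z].
Occurrence 3 (position 5): no conditioning environment matches → elsewhere allophone [s].

[s], [z], [s]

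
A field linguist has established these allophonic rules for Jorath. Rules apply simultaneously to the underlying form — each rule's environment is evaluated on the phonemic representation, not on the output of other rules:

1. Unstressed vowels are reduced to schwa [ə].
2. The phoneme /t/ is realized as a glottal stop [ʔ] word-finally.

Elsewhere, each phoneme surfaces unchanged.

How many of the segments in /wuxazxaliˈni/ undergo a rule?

4

Segments that undergo a rule: /u/ → [ə] (rule 1); /a/ → [ə] (rule 1); /a/ → [ə] (rule 1); /i/ → [ə] (rule 1).
All other segments surface unchanged.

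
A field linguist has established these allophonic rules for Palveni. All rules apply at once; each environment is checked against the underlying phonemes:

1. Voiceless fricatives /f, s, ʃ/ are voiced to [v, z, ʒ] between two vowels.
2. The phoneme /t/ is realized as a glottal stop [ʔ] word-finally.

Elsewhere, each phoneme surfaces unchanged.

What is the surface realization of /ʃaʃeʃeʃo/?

/ʃ/ (word-initial): rule 1 targets it, but not between two vowels → unchanged [ʃ].
/a/ (between /ʃ/ and /ʃ/): no rule targets it → [a].
Rule 1 applies to /ʃ/ (between /a/ and /e/: between two vowels) → [ʒ].
/e/ stays [e].
/ʃ/ — between /e/ and /e/, between two vowels — surfaces as [ʒ] (rule 1).
/e/ (between /ʃ/ and /ʃ/) is unaffected → [e].
/ʃ/ (between /e/ and /o/) occurs between two vowels → [ʒ] by rule 1.
/o/ stays [o].

[ʃaʒeʒeʒo]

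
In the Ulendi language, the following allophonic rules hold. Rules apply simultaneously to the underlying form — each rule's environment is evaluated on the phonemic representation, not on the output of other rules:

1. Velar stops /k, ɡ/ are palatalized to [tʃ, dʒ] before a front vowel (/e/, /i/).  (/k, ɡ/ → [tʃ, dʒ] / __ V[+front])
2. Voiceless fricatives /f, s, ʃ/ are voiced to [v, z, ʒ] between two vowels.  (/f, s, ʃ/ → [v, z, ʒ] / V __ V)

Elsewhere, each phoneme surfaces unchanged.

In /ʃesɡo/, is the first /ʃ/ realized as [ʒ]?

No

/ʃ/ — word-initial; rule 2 does not apply here → [ʃ].
The actual realization is [ʃ], not [ʒ].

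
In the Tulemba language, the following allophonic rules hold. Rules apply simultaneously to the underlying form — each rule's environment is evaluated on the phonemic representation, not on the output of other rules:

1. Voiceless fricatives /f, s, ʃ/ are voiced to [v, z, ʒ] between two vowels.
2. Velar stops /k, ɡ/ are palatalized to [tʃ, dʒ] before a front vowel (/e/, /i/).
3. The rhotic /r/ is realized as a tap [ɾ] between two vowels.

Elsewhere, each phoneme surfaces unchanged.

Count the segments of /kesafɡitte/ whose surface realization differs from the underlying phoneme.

Segments that undergo a rule: /k/ → [tʃ] (rule 2); /s/ → [z] (rule 1); /ɡ/ → [dʒ] (rule 2).
All other segments surface unchanged.

3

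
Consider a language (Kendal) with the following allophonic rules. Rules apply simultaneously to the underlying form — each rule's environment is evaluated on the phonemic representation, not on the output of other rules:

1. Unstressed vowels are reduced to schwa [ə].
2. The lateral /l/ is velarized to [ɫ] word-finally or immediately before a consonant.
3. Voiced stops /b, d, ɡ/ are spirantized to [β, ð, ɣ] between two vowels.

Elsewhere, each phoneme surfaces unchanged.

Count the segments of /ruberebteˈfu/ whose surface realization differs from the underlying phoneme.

Segments that undergo a rule: /u/ → [ə] (rule 1); /b/ → [β] (rule 3); /e/ → [ə] (rule 1); /e/ → [ə] (rule 1); /e/ → [ə] (rule 1).
All other segments surface unchanged.

5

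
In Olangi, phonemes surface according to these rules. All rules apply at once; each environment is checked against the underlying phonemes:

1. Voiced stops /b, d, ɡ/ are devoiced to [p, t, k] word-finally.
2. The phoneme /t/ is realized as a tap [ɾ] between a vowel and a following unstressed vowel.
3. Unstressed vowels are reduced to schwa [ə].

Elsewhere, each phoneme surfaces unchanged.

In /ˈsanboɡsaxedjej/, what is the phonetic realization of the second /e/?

[ə]

/e/ — between /j/ and /j/, in an unstressed syllable — surfaces as [ə] (rule 3).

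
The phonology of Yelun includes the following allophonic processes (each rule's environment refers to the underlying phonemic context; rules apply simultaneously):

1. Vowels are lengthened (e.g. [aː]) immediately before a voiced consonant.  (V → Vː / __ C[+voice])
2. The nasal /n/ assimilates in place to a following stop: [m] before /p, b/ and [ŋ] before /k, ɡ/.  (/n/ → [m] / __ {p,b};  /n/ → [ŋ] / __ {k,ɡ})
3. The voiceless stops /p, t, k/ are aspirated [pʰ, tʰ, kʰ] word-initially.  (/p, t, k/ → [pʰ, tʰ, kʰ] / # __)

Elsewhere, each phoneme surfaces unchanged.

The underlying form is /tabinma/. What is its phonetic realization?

[tʰaːbiːnma]

/t/ — word-initial, word-initially — surfaces as [tʰ] (rule 3).
/a/ (between /t/ and /b/) occurs before a voiced consonant → [aː] by rule 1.
/b/ stays [b].
/i/ (between /b/ and /n/) occurs before a voiced consonant → [iː] by rule 1.
/n/ — between /i/ and /m/; rule 2 does not apply here → [n].
/m/ — not in any rule's target class → [m].
/a/ (word-final) is in the target of rule 1 but the environment (before a voiced consonant) is not met → [a].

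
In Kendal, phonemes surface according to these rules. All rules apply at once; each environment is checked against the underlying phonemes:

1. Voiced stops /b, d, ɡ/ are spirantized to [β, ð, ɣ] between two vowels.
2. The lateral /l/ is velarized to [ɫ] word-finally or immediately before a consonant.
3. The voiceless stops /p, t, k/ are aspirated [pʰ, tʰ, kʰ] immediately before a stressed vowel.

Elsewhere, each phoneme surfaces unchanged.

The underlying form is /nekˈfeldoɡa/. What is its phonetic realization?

[nekˈfeɫdoɣa]

/k/ — between /e/ and /f/; rule 3 does not apply here → [k].
/l/ (between /e/ and /d/): word-finally or immediately before a consonant, so rule 2 applies → [ɫ].
/d/ — between /l/ and /o/; rule 1 does not apply here → [d].
Rule 1 applies to /ɡ/ (between /o/ and /a/: between two vowels) → [ɣ].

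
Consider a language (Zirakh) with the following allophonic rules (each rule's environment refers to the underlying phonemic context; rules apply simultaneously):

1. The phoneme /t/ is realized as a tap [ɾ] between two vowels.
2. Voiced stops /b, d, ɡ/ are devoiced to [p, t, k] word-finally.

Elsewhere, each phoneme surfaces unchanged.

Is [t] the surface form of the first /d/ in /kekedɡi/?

No

/d/ (between /e/ and /ɡ/) is in the target of rule 2 but the environment (word-finally) is not met → [d].
The actual realization is [d], not [t].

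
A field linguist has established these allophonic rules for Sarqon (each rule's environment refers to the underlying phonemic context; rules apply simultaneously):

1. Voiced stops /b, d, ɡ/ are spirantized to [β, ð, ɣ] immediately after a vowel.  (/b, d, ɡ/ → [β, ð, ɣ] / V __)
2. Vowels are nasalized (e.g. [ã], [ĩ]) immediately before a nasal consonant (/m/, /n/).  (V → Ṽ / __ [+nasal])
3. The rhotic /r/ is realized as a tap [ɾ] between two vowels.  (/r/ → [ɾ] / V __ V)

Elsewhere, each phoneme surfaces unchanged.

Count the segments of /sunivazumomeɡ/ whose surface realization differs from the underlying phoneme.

Segments that undergo a rule: /u/ → [ũ] (rule 2); /u/ → [ũ] (rule 2); /o/ → [õ] (rule 2); /ɡ/ → [ɣ] (rule 1).
All other segments surface unchanged.

4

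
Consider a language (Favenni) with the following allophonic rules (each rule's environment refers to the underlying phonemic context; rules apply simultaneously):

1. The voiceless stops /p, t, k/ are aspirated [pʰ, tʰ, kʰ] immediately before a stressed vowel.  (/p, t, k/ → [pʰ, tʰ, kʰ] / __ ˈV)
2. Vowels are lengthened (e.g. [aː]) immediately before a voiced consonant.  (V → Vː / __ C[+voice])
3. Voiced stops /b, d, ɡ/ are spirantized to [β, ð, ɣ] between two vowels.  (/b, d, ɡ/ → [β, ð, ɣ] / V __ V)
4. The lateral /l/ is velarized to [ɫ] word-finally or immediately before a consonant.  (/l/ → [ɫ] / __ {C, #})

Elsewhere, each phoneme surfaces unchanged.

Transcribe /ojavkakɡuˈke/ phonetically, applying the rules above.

[oːjaːvkakɡuˈkʰe]

/o/ — word-initial, before a voiced consonant — surfaces as [oː] (rule 2).
/j/ (between /o/ and /a/) is unaffected → [j].
/a/ meets the environment for rule 2 (before a voiced consonant) → [aː].
/v/ stays [v].
/k/ — between /v/ and /a/; rule 1 does not apply here → [k].
/a/ (between /k/ and /k/) fails the environment for rule 2, so it stays [a].
/k/ (between /a/ and /ɡ/) fails the environment for rule 1, so it stays [k].
/ɡ/ (between /k/ and /u/): rule 3 targets it, but not between two vowels → unchanged [ɡ].
/u/ (between /ɡ/ and /k/) fails the environment for rule 2, so it stays [u].
Rule 1 applies to /k/ (between /u/ and /e/: immediately before a stressed vowel) → [kʰ].
/e/ (word-final): rule 2 targets it, but not before a voiced consonant → unchanged [e].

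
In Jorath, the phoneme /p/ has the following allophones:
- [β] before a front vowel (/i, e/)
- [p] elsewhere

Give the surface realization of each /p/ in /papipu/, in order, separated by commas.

Occurrence 1 (position 1): no conditioning environment matches → elsewhere allophone [p].
Occurrence 2 (position 3): before a front vowel (/i, e/) → [β].
Occurrence 3 (position 5): no conditioning environment matches → elsewhere allophone [p].

[p], [β], [p]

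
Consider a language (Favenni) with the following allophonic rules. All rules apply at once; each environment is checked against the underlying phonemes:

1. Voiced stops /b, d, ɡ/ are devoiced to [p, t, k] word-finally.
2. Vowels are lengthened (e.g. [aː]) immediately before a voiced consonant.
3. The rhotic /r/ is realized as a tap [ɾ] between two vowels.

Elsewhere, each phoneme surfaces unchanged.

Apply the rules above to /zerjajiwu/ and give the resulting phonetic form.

/e/ meets the environment for rule 2 (before a voiced consonant) → [eː].
/r/ — between /e/ and /j/; rule 3 does not apply here → [r].
/a/ (between /j/ and /j/) occurs before a voiced consonant → [aː] by rule 2.
/i/ (between /j/ and /w/) occurs before a voiced consonant → [iː] by rule 2.
/u/ (word-final) is in the target of rule 2 but the environment (before a voiced consonant) is not met → [u].

[zeːrjaːjiːwu]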